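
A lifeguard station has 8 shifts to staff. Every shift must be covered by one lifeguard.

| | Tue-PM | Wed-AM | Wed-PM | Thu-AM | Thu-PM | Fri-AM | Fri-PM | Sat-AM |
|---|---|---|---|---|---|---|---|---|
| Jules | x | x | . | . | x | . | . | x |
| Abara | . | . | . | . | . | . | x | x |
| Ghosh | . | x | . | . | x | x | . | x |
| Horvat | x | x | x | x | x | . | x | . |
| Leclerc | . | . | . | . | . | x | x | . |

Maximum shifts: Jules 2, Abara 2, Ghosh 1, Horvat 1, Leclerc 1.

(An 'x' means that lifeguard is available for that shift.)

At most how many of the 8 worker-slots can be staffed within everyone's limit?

Total capacity across all lifeguards is 2+2+1+1+1 = 7, and 8 slots are needed, so at most 7 can be filled.
An assignment achieving 7: Tue-PM→Jules, Wed-AM→Jules, Wed-PM→Horvat, Thu-PM→Ghosh, Fri-AM→Leclerc, Fri-PM→Abara, Sat-AM→Abara.
Loads: Jules 2/2, Abara 2/2, Ghosh 1/1, Horvat 1/1, Leclerc 1/1.

7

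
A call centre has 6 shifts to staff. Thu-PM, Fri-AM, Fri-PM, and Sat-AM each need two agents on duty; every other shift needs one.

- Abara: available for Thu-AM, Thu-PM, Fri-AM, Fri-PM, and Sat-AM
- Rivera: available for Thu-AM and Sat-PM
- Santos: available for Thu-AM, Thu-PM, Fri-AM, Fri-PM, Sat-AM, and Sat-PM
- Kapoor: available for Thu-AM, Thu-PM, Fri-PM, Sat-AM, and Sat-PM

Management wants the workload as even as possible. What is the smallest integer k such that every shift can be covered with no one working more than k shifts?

3

With 4 agents and 10 worker-slots to fill, someone must work at least ⌈10/4⌉ = 3 shifts, so k ≥ 3.
k = 3 works: Thu-AM→Rivera, Thu-PM→Abara+Santos, Fri-AM→Abara+Santos, Fri-PM→Abara+Kapoor, Sat-AM→Santos+Kapoor, Sat-PM→Rivera.
Loads: Abara 3, Rivera 2, Santos 3, Kapoor 2 — all ≤ 3.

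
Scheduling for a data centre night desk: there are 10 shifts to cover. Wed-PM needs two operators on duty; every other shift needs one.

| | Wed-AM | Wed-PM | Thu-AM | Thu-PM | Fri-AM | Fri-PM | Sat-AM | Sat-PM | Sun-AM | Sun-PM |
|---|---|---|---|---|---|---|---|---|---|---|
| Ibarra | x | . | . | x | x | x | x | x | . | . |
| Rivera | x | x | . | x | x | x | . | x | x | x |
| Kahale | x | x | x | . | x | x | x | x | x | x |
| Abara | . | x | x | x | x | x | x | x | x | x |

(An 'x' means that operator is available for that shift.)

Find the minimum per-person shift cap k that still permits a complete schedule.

3

With 4 operators and 11 worker-slots to fill, someone must work at least ⌈11/4⌉ = 3 shifts, so k ≥ 3.
k = 3 works: Wed-AM→Ibarra, Wed-PM→Rivera+Kahale, Thu-AM→Kahale, Thu-PM→Ibarra, Fri-AM→Kahale, Fri-PM→Abara, Sat-AM→Ibarra, Sat-PM→Abara, Sun-AM→Rivera, Sun-PM→Rivera.
Loads: Ibarra 3, Rivera 3, Kahale 3, Abara 2 — all ≤ 3.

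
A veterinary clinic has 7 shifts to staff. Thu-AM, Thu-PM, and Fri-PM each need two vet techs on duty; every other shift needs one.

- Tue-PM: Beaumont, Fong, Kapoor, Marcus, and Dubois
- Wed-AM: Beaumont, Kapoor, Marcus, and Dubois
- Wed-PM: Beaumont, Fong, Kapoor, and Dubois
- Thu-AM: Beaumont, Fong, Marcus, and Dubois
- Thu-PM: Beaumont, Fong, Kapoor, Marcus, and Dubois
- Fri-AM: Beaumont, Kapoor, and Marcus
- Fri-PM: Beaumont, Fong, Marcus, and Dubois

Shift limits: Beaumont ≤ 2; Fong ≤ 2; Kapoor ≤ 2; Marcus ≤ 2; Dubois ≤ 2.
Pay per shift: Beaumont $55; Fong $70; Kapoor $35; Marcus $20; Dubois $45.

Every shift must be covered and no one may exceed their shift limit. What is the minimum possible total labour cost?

$450

Picking the cheapest available vet tech for each shift independently would cost $280, but that ignores the shift limits.
An optimal schedule: Tue-PM→Kapoor, Wed-AM→Beaumont, Wed-PM→Fong, Thu-AM→Fong+Marcus, Thu-PM→Kapoor+Dubois, Fri-AM→Beaumont, Fri-PM→Marcus+Dubois.
Total: 35 + 55 + 70 + 70 + 20 + 35 + 45 + 55 + 20 + 45 = $450.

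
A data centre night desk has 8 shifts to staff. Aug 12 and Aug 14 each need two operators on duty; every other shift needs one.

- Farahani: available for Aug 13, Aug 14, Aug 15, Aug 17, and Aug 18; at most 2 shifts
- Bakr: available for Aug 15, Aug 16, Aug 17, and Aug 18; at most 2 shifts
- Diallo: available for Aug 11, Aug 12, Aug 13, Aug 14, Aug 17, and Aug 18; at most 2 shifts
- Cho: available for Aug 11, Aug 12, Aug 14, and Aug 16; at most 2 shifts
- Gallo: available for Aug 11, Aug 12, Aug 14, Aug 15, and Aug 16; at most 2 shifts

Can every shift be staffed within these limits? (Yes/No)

Yes

One valid schedule: Aug 11→Diallo, Aug 12→Diallo+Cho, Aug 13→Farahani, Aug 14→Cho+Gallo, Aug 15→Farahani, Aug 16→Gallo, Aug 17→Bakr, Aug 18→Bakr.
Loads: Farahani 2/2, Bakr 2/2, Diallo 2/2, Cho 2/2, Gallo 2/2 — all within limits.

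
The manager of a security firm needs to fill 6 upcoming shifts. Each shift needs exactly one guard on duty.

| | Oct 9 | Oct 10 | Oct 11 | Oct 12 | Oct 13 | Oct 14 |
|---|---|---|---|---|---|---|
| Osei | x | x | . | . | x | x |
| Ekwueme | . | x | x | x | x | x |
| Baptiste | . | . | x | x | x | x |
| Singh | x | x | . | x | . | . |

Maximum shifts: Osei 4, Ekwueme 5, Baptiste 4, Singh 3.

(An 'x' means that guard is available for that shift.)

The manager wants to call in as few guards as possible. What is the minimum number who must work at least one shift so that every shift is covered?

2

6 slots to fill and no one can take more than 5, so at least ⌈6/5⌉ = 2 guards are needed.
Osei and Ekwueme alone can cover everything: Oct 9→Osei, Oct 10→Osei, Oct 11→Ekwueme, Oct 12→Ekwueme, Oct 13→Osei, Oct 14→Osei.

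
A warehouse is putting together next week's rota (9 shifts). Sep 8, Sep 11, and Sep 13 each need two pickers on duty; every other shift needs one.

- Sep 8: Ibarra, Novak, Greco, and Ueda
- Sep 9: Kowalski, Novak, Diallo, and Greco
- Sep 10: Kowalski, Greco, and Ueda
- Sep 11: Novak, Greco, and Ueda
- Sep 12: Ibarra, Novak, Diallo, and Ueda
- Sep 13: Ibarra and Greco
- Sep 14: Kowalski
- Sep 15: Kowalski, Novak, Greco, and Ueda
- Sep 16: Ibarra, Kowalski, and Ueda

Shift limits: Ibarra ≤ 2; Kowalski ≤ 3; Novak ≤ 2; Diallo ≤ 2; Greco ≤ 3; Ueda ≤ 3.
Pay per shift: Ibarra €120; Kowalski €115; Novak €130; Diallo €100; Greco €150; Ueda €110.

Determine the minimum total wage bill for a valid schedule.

€1395

Sep 13 can only be covered by Ibarra and Greco, so that assignment is forced.
Sep 14 can only be covered by Kowalski, so that assignment is forced.
Picking the cheapest available picker for each shift independently would cost €1385, but that ignores the shift limits.
An optimal schedule: Sep 8→Ueda+Ibarra, Sep 9→Diallo, Sep 10→Ueda, Sep 11→Ueda+Novak, Sep 12→Diallo, Sep 13→Ibarra+Greco, Sep 14→Kowalski, Sep 15→Kowalski, Sep 16→Kowalski.
Total: 110 + 120 + 100 + 110 + 110 + 130 + 100 + 120 + 150 + 115 + 115 + 115 = €1395.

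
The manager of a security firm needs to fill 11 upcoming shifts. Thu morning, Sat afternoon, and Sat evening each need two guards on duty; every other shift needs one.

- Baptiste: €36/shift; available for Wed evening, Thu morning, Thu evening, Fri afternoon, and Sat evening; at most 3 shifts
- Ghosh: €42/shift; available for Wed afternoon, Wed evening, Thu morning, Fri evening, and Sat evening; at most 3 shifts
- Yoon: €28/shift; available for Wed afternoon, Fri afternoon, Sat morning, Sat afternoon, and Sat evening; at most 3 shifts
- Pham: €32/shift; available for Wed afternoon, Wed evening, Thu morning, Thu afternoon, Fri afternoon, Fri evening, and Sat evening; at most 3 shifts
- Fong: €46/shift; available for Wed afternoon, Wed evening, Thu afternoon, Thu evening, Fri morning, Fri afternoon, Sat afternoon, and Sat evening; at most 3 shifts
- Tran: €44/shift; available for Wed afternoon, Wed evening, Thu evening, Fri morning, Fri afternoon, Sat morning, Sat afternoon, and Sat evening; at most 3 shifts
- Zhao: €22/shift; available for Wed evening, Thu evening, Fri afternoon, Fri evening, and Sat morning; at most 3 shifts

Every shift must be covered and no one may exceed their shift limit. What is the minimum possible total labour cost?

€442

Picking the cheapest available guard for each shift independently would cost €414, but that ignores the shift limits.
An optimal schedule: Wed afternoon→Yoon, Wed evening→Pham, Thu morning→Pham+Baptiste, Thu afternoon→Pham, Thu evening→Zhao, Fri morning→Tran, Fri afternoon→Baptiste, Fri evening→Zhao, Sat morning→Zhao, Sat afternoon→Yoon+Tran, Sat evening→Yoon+Baptiste.
Total: 28 + 32 + 32 + 36 + 32 + 22 + 44 + 36 + 22 + 22 + 28 + 44 + 28 + 36 = €442.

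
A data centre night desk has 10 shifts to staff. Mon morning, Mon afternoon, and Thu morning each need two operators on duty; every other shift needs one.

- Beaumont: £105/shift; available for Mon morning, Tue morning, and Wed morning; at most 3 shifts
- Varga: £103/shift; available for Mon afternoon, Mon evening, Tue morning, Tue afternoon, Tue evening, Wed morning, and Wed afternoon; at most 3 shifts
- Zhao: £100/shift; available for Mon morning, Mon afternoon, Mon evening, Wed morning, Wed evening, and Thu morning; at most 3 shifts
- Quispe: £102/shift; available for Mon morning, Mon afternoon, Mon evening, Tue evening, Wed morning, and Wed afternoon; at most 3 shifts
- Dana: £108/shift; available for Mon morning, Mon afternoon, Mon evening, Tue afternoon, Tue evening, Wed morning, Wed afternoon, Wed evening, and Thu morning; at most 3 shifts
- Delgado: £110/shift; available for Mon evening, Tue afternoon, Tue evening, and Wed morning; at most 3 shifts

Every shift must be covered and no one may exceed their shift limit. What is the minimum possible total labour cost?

£1338

Thu morning can only be covered by Zhao and Dana, so that assignment is forced.
Picking the cheapest available operator for each shift independently would cost £1322, but that ignores the shift limits.
An optimal schedule: Mon morning→Zhao+Beaumont, Mon afternoon→Quispe+Varga, Mon evening→Varga, Tue morning→Beaumont, Tue afternoon→Varga, Tue evening→Quispe, Wed morning→Beaumont, Wed afternoon→Quispe, Wed evening→Zhao, Thu morning→Zhao+Dana.
Total: 100 + 105 + 102 + 103 + 103 + 105 + 103 + 102 + 105 + 102 + 100 + 100 + 108 = £1338.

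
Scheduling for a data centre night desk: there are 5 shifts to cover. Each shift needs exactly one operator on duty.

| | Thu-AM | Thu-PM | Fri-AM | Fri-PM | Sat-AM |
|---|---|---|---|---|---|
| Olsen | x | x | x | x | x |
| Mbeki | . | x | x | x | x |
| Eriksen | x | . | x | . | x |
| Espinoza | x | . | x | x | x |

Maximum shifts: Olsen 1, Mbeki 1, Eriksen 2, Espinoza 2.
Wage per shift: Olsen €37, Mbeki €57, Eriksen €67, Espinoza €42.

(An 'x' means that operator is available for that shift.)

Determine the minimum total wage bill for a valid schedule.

Picking the cheapest available operator for each shift independently would cost €185, but that ignores the shift limits.
An optimal schedule: Thu-AM→Espinoza, Thu-PM→Olsen, Fri-AM→Mbeki, Fri-PM→Espinoza, Sat-AM→Eriksen.
Total: 42 + 37 + 57 + 42 + 67 = €245.

€245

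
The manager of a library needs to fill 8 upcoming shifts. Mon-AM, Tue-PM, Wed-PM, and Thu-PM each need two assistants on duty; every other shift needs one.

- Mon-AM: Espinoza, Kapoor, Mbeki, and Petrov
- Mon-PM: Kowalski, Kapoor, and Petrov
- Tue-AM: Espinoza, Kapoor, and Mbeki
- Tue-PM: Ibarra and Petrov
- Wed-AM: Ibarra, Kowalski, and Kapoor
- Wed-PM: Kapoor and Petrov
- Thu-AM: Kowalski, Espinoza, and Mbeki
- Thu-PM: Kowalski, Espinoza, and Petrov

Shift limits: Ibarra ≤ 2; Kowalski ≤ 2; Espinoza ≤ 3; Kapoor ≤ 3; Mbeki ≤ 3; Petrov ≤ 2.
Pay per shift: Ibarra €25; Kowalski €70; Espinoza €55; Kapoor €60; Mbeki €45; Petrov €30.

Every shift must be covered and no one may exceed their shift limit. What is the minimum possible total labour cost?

Tue-PM can only be covered by Ibarra and Petrov, so that assignment is forced.
Wed-PM can only be covered by Kapoor and Petrov, so that assignment is forced.
Picking the cheapest available assistant for each shift independently would cost €450, but that ignores the shift limits.
An optimal schedule: Mon-AM→Mbeki+Espinoza, Mon-PM→Kapoor, Tue-AM→Mbeki, Tue-PM→Ibarra+Petrov, Wed-AM→Ibarra, Wed-PM→Petrov+Kapoor, Thu-AM→Mbeki, Thu-PM→Espinoza+Kowalski.
Total: 45 + 55 + 60 + 45 + 25 + 30 + 25 + 30 + 60 + 45 + 55 + 70 = €545.

€545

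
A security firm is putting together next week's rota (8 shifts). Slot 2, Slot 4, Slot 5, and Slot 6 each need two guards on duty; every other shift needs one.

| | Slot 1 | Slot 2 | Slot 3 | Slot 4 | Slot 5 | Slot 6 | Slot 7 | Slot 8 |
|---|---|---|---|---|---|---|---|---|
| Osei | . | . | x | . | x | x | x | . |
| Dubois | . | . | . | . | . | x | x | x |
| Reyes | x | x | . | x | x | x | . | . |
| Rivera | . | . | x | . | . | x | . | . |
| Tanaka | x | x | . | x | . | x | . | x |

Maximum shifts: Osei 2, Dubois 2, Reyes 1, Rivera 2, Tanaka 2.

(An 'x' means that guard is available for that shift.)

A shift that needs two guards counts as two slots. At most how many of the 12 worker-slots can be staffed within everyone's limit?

Total capacity across all guards is 2+2+1+2+2 = 9, and 12 slots are needed, so at most 9 can be filled.
An assignment achieving 9: Slot 1→Reyes, Slot 2→Tanaka, Slot 3→Rivera, Slot 4→Tanaka, Slot 5→Osei, Slot 6→Dubois+Rivera, Slot 7→Osei, Slot 8→Dubois.
Loads: Osei 2/2, Dubois 2/2, Reyes 1/1, Rivera 2/2, Tanaka 2/2.

9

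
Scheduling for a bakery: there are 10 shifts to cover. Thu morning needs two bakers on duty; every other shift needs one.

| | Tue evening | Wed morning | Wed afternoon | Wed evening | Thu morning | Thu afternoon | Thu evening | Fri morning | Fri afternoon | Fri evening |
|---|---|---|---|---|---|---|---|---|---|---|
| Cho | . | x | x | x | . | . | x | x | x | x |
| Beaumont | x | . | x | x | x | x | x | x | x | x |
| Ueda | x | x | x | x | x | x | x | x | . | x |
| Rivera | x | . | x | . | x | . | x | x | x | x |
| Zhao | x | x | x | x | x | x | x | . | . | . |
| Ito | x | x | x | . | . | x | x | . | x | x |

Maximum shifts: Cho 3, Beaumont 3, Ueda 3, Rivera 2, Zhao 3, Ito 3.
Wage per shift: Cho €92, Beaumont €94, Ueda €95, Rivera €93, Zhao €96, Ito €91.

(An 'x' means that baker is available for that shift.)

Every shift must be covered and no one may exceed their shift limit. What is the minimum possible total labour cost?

Picking the cheapest available baker for each shift independently would cost €1008, but that ignores the shift limits.
An optimal schedule: Tue evening→Rivera, Wed morning→Ito, Wed afternoon→Beaumont, Wed evening→Cho, Thu morning→Rivera+Beaumont, Thu afternoon→Ito, Thu evening→Beaumont, Fri morning→Cho, Fri afternoon→Ito, Fri evening→Cho.
Total: 93 + 91 + 94 + 92 + 93 + 94 + 91 + 94 + 92 + 91 + 92 = €1017.

€1017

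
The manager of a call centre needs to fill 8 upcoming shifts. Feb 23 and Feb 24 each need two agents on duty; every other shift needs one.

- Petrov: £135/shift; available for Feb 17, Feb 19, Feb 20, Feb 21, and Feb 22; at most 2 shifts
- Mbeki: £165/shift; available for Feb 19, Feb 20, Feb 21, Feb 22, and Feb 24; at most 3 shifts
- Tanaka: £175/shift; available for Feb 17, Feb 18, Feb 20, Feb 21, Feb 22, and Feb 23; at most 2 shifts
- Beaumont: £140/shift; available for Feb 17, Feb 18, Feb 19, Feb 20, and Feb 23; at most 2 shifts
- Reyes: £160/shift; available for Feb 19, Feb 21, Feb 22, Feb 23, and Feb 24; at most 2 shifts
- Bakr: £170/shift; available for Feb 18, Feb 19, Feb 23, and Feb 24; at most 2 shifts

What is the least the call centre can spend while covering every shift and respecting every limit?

Picking the cheapest available agent for each shift independently would cost £1440, but that ignores the shift limits.
An optimal schedule: Feb 17→Petrov, Feb 18→Beaumont, Feb 19→Mbeki, Feb 20→Petrov, Feb 21→Reyes, Feb 22→Mbeki, Feb 23→Beaumont+Bakr, Feb 24→Reyes+Mbeki.
Total: 135 + 140 + 165 + 135 + 160 + 165 + 140 + 170 + 160 + 165 = £1535.

£1535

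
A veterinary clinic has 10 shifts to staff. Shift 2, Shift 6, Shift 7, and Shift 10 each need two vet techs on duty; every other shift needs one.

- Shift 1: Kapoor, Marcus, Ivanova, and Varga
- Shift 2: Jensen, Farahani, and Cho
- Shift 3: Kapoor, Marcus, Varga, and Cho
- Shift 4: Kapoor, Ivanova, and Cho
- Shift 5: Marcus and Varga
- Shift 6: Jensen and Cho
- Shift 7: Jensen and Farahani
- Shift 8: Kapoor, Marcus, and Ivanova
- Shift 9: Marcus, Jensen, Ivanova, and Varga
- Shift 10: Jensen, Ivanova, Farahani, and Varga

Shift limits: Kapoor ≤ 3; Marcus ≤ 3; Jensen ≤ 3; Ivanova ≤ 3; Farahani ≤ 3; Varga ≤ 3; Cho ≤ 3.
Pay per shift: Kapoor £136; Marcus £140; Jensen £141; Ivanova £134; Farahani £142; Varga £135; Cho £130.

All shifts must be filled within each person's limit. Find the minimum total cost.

£1898

Shift 6 can only be covered by Jensen and Cho, so that assignment is forced.
Shift 7 can only be covered by Jensen and Farahani, so that assignment is forced.
Picking the cheapest available vet tech for each shift independently would cost £1891, but that ignores the shift limits.
An optimal schedule: Shift 1→Ivanova, Shift 2→Cho+Jensen, Shift 3→Kapoor, Shift 4→Cho, Shift 5→Varga, Shift 6→Cho+Jensen, Shift 7→Jensen+Farahani, Shift 8→Ivanova, Shift 9→Varga, Shift 10→Ivanova+Varga.
Total: 134 + 130 + 141 + 136 + 130 + 135 + 130 + 141 + 141 + 142 + 134 + 135 + 134 + 135 = £1898.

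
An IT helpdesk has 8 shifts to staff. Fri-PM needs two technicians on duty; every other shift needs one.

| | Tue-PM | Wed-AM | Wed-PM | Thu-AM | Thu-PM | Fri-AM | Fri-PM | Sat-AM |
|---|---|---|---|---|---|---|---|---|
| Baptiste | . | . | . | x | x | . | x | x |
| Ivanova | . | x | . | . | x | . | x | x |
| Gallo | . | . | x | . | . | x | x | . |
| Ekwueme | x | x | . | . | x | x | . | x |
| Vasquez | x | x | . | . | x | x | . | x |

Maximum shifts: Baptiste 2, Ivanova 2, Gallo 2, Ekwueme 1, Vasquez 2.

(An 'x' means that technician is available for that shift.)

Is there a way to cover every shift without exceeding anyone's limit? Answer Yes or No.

Yes

Wed-PM can only be covered by Gallo, so that assignment is forced.
Thu-AM can only be covered by Baptiste, so that assignment is forced.
One valid schedule: Tue-PM→Ekwueme, Wed-AM→Ivanova, Wed-PM→Gallo, Thu-AM→Baptiste, Thu-PM→Vasquez, Fri-AM→Gallo, Fri-PM→Baptiste+Ivanova, Sat-AM→Vasquez.
Loads: Baptiste 2/2, Ivanova 2/2, Gallo 2/2, Ekwueme 1/1, Vasquez 2/2 — all within limits.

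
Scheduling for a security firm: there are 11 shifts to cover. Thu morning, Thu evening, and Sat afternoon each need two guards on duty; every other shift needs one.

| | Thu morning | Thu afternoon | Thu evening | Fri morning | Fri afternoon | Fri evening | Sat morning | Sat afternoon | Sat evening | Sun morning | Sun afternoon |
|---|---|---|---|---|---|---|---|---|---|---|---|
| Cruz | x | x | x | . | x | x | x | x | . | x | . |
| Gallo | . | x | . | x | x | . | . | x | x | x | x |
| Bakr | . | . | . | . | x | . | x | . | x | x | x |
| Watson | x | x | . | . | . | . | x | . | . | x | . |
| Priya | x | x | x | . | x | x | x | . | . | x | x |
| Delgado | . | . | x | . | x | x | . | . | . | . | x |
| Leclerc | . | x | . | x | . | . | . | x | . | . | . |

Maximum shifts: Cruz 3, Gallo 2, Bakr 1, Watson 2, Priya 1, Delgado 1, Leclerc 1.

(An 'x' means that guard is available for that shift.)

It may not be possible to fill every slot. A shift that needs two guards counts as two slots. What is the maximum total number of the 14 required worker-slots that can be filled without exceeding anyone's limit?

11

Total capacity across all guards is 3+2+1+2+1+1+1 = 11, and 14 slots are needed, so at most 11 can be filled.
An assignment achieving 11: Thu morning→Cruz+Watson, Thu afternoon→Watson, Thu evening→Cruz+Priya, Fri morning→Gallo, Fri evening→Cruz, Sat morning→Bakr, Sat afternoon→Leclerc, Sat evening→Gallo, Sun afternoon→Delgado.
Loads: Cruz 3/3, Gallo 2/2, Bakr 1/1, Watson 2/2, Priya 1/1, Delgado 1/1, Leclerc 1/1.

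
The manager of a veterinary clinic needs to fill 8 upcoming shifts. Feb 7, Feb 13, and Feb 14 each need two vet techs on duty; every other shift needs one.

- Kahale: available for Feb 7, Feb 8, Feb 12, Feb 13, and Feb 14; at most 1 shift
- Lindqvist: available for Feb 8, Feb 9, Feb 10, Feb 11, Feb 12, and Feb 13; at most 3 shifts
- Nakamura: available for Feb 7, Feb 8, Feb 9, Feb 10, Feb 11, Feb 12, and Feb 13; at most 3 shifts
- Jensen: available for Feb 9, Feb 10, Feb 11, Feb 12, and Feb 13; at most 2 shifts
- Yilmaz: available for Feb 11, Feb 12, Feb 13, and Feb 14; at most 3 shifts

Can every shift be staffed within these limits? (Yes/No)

Total capacity is 12 and 11 slots are needed, so capacity alone doesn't rule it out.
Shifts {Feb 7, Feb 14} need 4 worker-slots in total, but the vet techs available for any of those shifts (Kahale, Nakamura, and Yilmaz) can supply at most 3 among them. So no valid schedule exists.

No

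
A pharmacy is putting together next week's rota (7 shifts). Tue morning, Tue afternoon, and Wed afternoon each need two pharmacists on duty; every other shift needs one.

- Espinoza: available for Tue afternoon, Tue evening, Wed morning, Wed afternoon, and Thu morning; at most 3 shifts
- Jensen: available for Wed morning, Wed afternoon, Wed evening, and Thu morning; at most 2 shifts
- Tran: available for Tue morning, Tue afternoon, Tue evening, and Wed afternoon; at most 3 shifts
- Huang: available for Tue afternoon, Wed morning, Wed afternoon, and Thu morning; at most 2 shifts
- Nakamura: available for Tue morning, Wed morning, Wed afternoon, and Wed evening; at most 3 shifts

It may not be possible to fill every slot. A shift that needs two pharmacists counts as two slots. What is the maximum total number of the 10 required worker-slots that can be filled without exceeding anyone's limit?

10

Total capacity across all pharmacists is 3+2+3+2+3 = 13, and 10 slots are needed, so at most 10 can be filled.
An assignment achieving 10: Tue morning→Tran+Nakamura, Tue afternoon→Espinoza+Tran, Tue evening→Espinoza, Wed morning→Jensen, Wed afternoon→Tran+Huang, Wed evening→Jensen, Thu morning→Espinoza.
Loads: Espinoza 3/3, Jensen 2/2, Tran 3/3, Huang 1/2, Nakamura 1/3.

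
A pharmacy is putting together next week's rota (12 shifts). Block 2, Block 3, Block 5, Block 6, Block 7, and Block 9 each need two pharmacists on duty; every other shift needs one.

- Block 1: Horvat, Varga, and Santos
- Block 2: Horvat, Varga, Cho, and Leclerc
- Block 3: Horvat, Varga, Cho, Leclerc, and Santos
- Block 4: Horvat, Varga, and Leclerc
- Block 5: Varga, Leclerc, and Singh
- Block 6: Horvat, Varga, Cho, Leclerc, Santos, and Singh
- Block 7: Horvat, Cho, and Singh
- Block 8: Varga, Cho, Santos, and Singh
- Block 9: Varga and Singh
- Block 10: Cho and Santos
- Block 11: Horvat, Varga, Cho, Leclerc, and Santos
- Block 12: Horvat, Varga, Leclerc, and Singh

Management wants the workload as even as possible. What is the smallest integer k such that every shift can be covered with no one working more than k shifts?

3

With 6 pharmacists and 18 worker-slots to fill, someone must work at least ⌈18/6⌉ = 3 shifts, so k ≥ 3.
k = 3 works: Block 1→Horvat, Block 2→Cho+Leclerc, Block 3→Leclerc+Santos, Block 4→Horvat, Block 5→Varga+Leclerc, Block 6→Santos+Singh, Block 7→Horvat+Cho, Block 8→Varga, Block 9→Varga+Singh, Block 10→Cho, Block 11→Santos, Block 12→Singh.
Loads: Horvat 3, Varga 3, Cho 3, Leclerc 3, Santos 3, Singh 3 — all ≤ 3.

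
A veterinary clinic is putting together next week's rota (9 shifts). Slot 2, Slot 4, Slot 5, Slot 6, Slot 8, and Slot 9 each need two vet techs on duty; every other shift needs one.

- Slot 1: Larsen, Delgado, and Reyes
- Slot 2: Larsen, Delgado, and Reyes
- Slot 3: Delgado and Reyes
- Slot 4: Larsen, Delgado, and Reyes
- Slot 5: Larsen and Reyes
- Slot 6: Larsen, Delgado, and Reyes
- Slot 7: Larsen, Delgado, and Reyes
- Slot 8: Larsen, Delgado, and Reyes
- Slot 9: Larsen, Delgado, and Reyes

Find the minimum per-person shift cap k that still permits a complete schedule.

5

With 3 vet techs and 15 worker-slots to fill, someone must work at least ⌈15/3⌉ = 5 shifts, so k ≥ 5.
k = 5 works: Slot 1→Larsen, Slot 2→Larsen+Delgado, Slot 3→Delgado, Slot 4→Larsen+Delgado, Slot 5→Larsen+Reyes, Slot 6→Larsen+Reyes, Slot 7→Reyes, Slot 8→Delgado+Reyes, Slot 9→Delgado+Reyes.
Loads: Larsen 5, Delgado 5, Reyes 5 — all ≤ 5.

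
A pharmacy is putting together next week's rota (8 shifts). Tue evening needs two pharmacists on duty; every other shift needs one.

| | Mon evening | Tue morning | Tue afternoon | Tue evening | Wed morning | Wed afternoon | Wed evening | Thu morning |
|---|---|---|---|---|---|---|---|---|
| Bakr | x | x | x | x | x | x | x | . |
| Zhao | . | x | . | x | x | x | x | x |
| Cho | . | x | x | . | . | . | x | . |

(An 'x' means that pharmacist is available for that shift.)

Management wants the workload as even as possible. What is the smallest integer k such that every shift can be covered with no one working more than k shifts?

3

With 3 pharmacists and 9 worker-slots to fill, someone must work at least ⌈9/3⌉ = 3 shifts, so k ≥ 3.
k = 3 works: Mon evening→Bakr, Tue morning→Cho, Tue afternoon→Cho, Tue evening→Bakr+Zhao, Wed morning→Bakr, Wed afternoon→Zhao, Wed evening→Cho, Thu morning→Zhao.
Loads: Bakr 3, Zhao 3, Cho 3 — all ≤ 3.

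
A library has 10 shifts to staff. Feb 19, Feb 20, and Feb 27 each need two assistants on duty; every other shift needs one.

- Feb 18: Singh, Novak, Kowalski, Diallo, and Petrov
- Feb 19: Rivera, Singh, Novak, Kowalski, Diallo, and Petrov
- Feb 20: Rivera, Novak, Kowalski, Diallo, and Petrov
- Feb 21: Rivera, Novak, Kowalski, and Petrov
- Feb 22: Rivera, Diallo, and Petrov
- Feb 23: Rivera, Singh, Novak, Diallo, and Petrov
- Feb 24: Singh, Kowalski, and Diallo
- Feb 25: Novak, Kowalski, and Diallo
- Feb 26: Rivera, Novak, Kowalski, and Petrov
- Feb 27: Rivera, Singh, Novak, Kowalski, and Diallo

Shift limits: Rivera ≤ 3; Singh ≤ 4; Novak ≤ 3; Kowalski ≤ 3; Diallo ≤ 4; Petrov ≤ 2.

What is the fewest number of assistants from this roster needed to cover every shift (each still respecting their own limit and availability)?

13 slots to fill and no one can take more than 4, so at least ⌈13/4⌉ = 4 assistants are needed.
Rivera, Singh, Novak, and Kowalski alone can cover everything: Feb 18→Singh, Feb 19→Singh+Kowalski, Feb 20→Rivera+Novak, Feb 21→Rivera, Feb 22→Rivera, Feb 23→Singh, Feb 24→Singh, Feb 25→Novak, Feb 26→Kowalski, Feb 27→Novak+Kowalski.

4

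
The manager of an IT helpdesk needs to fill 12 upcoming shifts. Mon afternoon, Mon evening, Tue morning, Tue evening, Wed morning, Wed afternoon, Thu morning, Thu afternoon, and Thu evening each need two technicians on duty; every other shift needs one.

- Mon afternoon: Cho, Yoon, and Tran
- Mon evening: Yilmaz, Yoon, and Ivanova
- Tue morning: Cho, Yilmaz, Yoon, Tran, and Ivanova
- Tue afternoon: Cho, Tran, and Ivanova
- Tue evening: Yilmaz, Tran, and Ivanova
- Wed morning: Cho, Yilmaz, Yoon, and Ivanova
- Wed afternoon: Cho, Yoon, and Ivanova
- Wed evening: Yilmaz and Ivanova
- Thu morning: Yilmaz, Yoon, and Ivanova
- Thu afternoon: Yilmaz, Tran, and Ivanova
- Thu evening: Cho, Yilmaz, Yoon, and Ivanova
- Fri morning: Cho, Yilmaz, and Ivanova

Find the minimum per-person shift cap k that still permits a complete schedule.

5

With 5 technicians and 21 worker-slots to fill, someone must work at least ⌈21/5⌉ = 5 shifts, so k ≥ 5.
k = 5 works: Mon afternoon→Cho+Yoon, Mon evening→Yilmaz+Yoon, Tue morning→Tran+Ivanova, Tue afternoon→Cho, Tue evening→Yilmaz+Tran, Wed morning→Cho+Ivanova, Wed afternoon→Cho+Yoon, Wed evening→Yilmaz, Thu morning→Yilmaz+Yoon, Thu afternoon→Yilmaz+Tran, Thu evening→Yoon+Ivanova, Fri morning→Cho.
Loads: Cho 5, Yilmaz 5, Yoon 5, Tran 3, Ivanova 3 — all ≤ 5.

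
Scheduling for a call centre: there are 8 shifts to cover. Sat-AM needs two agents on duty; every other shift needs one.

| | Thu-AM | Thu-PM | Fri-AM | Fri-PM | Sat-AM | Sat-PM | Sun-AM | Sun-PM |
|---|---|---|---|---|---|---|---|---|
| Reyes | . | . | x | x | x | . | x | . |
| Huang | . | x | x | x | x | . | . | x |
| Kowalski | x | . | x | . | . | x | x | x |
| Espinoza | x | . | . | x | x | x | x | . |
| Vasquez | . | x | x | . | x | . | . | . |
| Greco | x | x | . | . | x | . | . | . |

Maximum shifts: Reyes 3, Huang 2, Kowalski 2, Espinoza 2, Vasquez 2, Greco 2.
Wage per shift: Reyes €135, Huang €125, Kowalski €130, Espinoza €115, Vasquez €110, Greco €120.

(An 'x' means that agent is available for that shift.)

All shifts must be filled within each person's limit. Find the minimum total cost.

Picking the cheapest available agent for each shift independently would cost €1030, but that ignores the shift limits.
An optimal schedule: Thu-AM→Espinoza, Thu-PM→Greco, Fri-AM→Vasquez, Fri-PM→Huang, Sat-AM→Vasquez+Greco, Sat-PM→Espinoza, Sun-AM→Kowalski, Sun-PM→Huang.
Total: 115 + 120 + 110 + 125 + 110 + 120 + 115 + 130 + 125 = €1070.

€1070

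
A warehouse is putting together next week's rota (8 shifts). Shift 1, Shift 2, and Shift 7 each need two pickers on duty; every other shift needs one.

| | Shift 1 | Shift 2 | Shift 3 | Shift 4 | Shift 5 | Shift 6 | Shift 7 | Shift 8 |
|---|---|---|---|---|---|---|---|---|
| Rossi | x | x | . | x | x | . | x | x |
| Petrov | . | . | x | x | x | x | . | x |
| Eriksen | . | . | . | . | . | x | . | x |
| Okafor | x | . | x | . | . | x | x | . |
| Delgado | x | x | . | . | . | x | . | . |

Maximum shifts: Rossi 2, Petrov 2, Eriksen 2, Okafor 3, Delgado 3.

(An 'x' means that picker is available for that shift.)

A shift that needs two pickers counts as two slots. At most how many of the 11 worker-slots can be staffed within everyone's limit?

11

Total capacity across all pickers is 2+2+2+3+3 = 12, and 11 slots are needed, so at most 11 can be filled.
An assignment achieving 11: Shift 1→Okafor+Delgado, Shift 2→Rossi+Delgado, Shift 3→Okafor, Shift 4→Petrov, Shift 5→Petrov, Shift 6→Eriksen, Shift 7→Rossi+Okafor, Shift 8→Eriksen.
Loads: Rossi 2/2, Petrov 2/2, Eriksen 2/2, Okafor 3/3, Delgado 2/3.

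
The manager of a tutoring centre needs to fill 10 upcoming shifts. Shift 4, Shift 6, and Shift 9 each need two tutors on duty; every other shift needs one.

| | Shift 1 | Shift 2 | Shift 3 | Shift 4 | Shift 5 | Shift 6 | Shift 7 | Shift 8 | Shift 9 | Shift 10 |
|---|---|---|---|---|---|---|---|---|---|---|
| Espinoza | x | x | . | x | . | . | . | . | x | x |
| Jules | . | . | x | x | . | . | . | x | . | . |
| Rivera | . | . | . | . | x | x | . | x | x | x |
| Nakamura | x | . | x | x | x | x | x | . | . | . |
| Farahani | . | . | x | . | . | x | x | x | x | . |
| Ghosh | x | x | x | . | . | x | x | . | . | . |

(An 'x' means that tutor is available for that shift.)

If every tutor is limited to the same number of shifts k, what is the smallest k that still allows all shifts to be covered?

3

With 6 tutors and 13 worker-slots to fill, someone must work at least ⌈13/6⌉ = 3 shifts, so k ≥ 3.
k = 3 works: Shift 1→Espinoza, Shift 2→Espinoza, Shift 3→Jules, Shift 4→Jules+Nakamura, Shift 5→Rivera, Shift 6→Rivera+Nakamura, Shift 7→Nakamura, Shift 8→Jules, Shift 9→Rivera+Farahani, Shift 10→Espinoza.
Loads: Espinoza 3, Jules 3, Rivera 3, Nakamura 3, Farahani 1, Ghosh 0 — all ≤ 3.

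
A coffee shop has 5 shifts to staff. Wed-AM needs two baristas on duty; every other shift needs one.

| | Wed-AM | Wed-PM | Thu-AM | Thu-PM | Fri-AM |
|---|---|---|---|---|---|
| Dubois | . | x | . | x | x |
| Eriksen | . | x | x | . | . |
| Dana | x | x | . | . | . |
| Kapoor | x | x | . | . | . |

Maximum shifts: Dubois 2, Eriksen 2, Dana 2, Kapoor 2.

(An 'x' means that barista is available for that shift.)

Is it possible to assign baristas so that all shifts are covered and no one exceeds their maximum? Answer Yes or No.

Yes

Wed-AM can only be covered by Dana and Kapoor, so that assignment is forced.
Thu-AM can only be covered by Eriksen, so that assignment is forced.
Thu-PM can only be covered by Dubois, so that assignment is forced.
One valid schedule: Wed-AM→Dana+Kapoor, Wed-PM→Eriksen, Thu-AM→Eriksen, Thu-PM→Dubois, Fri-AM→Dubois.
Loads: Dubois 2/2, Eriksen 2/2, Dana 1/2, Kapoor 1/2 — all within limits.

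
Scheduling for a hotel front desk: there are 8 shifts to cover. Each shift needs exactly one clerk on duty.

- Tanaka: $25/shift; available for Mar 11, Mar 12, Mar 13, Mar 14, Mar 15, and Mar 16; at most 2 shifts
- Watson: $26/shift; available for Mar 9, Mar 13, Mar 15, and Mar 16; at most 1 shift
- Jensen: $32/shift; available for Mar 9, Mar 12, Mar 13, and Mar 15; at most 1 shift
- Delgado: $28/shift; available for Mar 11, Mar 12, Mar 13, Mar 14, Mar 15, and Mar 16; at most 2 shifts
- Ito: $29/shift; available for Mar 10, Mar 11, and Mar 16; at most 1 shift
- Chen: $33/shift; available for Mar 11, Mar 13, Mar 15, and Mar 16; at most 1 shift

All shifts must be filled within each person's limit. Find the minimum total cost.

$226

Mar 10 can only be covered by Ito, so that assignment is forced.
Picking the cheapest available clerk for each shift independently would cost $205, but that ignores the shift limits.
An optimal schedule: Mar 9→Watson, Mar 10→Ito, Mar 11→Delgado, Mar 12→Tanaka, Mar 13→Jensen, Mar 14→Tanaka, Mar 15→Delgado, Mar 16→Chen.
Total: 26 + 29 + 28 + 25 + 32 + 25 + 28 + 33 = $226.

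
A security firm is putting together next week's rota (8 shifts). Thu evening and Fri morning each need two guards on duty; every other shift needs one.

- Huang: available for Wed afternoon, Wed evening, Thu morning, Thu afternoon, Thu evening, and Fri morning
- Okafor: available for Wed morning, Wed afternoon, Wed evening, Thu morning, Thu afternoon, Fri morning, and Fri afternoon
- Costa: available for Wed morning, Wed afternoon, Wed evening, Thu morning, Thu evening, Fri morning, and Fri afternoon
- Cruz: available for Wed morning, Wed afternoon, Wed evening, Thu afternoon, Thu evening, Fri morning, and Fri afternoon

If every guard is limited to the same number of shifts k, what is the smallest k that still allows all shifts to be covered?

3

With 4 guards and 10 worker-slots to fill, someone must work at least ⌈10/4⌉ = 3 shifts, so k ≥ 3.
k = 3 works: Wed morning→Okafor, Wed afternoon→Okafor, Wed evening→Costa, Thu morning→Huang, Thu afternoon→Huang, Thu evening→Huang+Costa, Fri morning→Costa+Cruz, Fri afternoon→Okafor.
Loads: Huang 3, Okafor 3, Costa 3, Cruz 1 — all ≤ 3.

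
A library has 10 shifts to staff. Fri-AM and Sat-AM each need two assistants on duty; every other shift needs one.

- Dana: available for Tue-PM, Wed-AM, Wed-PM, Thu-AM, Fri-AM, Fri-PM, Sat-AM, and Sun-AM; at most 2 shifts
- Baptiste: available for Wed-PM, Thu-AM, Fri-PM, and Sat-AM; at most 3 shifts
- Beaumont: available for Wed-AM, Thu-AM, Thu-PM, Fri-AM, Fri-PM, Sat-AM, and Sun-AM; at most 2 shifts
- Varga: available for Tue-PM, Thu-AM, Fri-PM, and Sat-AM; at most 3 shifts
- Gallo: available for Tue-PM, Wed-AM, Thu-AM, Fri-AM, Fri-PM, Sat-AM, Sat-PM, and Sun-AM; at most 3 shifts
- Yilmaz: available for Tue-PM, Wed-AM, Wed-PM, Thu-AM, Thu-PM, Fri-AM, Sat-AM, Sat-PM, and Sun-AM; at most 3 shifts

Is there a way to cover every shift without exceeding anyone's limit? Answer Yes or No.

One valid schedule: Tue-PM→Dana, Wed-AM→Beaumont, Wed-PM→Dana, Thu-AM→Baptiste, Thu-PM→Beaumont, Fri-AM→Gallo+Yilmaz, Fri-PM→Baptiste, Sat-AM→Baptiste+Varga, Sat-PM→Gallo, Sun-AM→Gallo.
Loads: Dana 2/2, Baptiste 3/3, Beaumont 2/2, Varga 1/3, Gallo 3/3, Yilmaz 1/3 — all within limits.

Yes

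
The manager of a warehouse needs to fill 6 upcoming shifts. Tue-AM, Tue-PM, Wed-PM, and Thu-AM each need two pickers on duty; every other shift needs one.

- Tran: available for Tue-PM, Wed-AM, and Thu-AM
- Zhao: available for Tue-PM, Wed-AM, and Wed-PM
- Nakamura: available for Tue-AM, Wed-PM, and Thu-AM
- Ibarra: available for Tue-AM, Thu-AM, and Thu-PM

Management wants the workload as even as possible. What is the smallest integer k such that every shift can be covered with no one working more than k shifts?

With 4 pickers and 10 worker-slots to fill, someone must work at least ⌈10/4⌉ = 3 shifts, so k ≥ 3.
k = 3 works: Tue-AM→Nakamura+Ibarra, Tue-PM→Tran+Zhao, Wed-AM→Tran, Wed-PM→Zhao+Nakamura, Thu-AM→Tran+Nakamura, Thu-PM→Ibarra.
Loads: Tran 3, Zhao 2, Nakamura 3, Ibarra 2 — all ≤ 3.

3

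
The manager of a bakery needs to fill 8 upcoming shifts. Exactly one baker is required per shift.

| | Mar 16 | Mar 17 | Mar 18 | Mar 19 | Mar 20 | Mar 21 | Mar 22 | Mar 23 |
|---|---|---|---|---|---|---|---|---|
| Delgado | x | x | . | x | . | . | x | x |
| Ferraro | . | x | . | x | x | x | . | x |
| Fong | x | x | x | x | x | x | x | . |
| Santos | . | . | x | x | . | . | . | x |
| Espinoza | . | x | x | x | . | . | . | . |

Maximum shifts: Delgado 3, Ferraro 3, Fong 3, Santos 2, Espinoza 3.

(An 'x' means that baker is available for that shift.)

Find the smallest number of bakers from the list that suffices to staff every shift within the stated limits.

8 slots to fill and no one can take more than 3, so at least ⌈8/3⌉ = 3 bakers are needed.
Delgado, Ferraro, and Fong alone can cover everything: Mar 16→Delgado, Mar 17→Ferraro, Mar 18→Fong, Mar 19→Fong, Mar 20→Ferraro, Mar 21→Ferraro, Mar 22→Delgado, Mar 23→Delgado.

3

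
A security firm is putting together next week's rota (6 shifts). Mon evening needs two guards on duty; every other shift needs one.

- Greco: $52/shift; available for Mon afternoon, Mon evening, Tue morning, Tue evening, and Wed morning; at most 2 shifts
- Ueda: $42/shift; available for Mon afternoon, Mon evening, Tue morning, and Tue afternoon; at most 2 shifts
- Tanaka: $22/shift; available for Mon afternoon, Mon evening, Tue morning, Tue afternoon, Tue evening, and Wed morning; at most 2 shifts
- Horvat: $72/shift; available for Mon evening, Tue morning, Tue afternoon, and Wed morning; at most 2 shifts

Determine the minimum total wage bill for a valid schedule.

$304

Picking the cheapest available guard for each shift independently would cost $174, but that ignores the shift limits.
An optimal schedule: Mon afternoon→Greco, Mon evening→Tanaka+Horvat, Tue morning→Ueda, Tue afternoon→Ueda, Tue evening→Greco, Wed morning→Tanaka.
Total: 52 + 22 + 72 + 42 + 42 + 52 + 22 = $304.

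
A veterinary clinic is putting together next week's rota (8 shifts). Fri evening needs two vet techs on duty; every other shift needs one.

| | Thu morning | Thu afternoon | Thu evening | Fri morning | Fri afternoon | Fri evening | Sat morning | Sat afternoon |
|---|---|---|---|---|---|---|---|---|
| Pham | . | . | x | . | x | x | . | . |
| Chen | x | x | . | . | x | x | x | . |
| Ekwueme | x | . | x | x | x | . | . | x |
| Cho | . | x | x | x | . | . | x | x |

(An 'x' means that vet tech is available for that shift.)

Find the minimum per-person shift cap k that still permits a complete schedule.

3

With 4 vet techs and 9 worker-slots to fill, someone must work at least ⌈9/4⌉ = 3 shifts, so k ≥ 3.
k = 3 works: Thu morning→Chen, Thu afternoon→Chen, Thu evening→Pham, Fri morning→Ekwueme, Fri afternoon→Pham, Fri evening→Pham+Chen, Sat morning→Cho, Sat afternoon→Ekwueme.
Loads: Pham 3, Chen 3, Ekwueme 2, Cho 1 — all ≤ 3.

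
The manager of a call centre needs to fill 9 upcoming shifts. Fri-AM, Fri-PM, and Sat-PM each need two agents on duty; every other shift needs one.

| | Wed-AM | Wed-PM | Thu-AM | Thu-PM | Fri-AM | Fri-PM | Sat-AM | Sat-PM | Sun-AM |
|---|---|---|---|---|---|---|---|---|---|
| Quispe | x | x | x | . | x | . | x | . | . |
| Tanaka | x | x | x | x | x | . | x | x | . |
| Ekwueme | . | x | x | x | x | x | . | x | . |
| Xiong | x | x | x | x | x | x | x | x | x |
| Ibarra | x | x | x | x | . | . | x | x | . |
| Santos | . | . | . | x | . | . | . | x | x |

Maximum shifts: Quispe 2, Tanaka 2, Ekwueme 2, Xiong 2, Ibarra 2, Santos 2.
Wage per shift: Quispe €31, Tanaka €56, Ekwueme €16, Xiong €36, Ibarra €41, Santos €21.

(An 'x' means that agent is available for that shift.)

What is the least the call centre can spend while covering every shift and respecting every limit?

Fri-PM can only be covered by Ekwueme and Xiong, so that assignment is forced.
Picking the cheapest available agent for each shift independently would cost €267, but that ignores the shift limits.
An optimal schedule: Wed-AM→Quispe, Wed-PM→Tanaka, Thu-AM→Ibarra, Thu-PM→Santos, Fri-AM→Tanaka+Ekwueme, Fri-PM→Ekwueme+Xiong, Sat-AM→Quispe, Sat-PM→Ibarra+Santos, Sun-AM→Xiong.
Total: 31 + 56 + 41 + 21 + 56 + 16 + 16 + 36 + 31 + 41 + 21 + 36 = €402.

€402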